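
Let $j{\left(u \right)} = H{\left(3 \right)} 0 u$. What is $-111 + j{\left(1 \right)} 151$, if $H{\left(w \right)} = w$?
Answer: $-111$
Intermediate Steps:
$j{\left(u \right)} = 0$ ($j{\left(u \right)} = 3 \cdot 0 u = 0 u = 0$)
$-111 + j{\left(1 \right)} 151 = -111 + 0 \cdot 151 = -111 + 0 = -111$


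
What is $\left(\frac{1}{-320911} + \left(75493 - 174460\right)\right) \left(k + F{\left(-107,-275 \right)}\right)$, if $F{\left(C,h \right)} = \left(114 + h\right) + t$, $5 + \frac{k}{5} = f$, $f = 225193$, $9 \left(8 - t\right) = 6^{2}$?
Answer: $- \frac{35754416571218454}{320911} \approx -1.1142 \cdot 10^{11}$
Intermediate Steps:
$t = 4$ ($t = 8 - \frac{6^{2}}{9} = 8 - 4 = 4$)
$k = 1125940$ ($k = -25 + 5 \cdot 225193 = -25 + 1125965 = 1125940$)
$F{\left(C,h \right)} = 118 + h$ ($F{\left(C,h \right)} = \left(114 + h\right) + 4 = 118 + h$)
$\left(\frac{1}{-320911} + \left(75493 - 174460\right)\right) \left(k + F{\left(-107,-275 \right)}\right) = \left(\frac{1}{-320911} + \left(75493 - 174460\right)\right) \left(1125940 + \left(118 - 275\right)\right) = \left(- \frac{1}{320911} - 98967\right) \left(1125940 - 157\right) = \left(- \frac{31759598938}{320911}\right) 1125783 = - \frac{35754416571218454}{320911}$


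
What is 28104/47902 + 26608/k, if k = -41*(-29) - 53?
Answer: 40828205/1700521 ≈ 24.009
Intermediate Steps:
k = 1136 (k = 1189 - 53 = 1136)
28104/47902 + 26608/k = 28104/47902 + 26608/1136 = 28104*(1/47902) + 26608*(1/1136) = 14052/23951 + 1663/71 = 40828205/1700521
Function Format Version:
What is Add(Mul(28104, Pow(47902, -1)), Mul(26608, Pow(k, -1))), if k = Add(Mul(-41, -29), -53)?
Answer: Rational(40828205, 1700521) ≈ 24.009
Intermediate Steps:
k = 1136 (k = Add(1189, -53) = 1136)
Add(Mul(28104, Pow(47902, -1)), Mul(26608, Pow(k, -1))) = Add(Mul(28104, Pow(47902, -1)), Mul(26608, Pow(1136, -1))) = Add(Mul(28104, Rational(1, 47902)), Mul(26608, Rational(1, 1136))) = Add(Rational(14052, 23951), Rational(1663, 71)) = Rational(40828205, 1700521)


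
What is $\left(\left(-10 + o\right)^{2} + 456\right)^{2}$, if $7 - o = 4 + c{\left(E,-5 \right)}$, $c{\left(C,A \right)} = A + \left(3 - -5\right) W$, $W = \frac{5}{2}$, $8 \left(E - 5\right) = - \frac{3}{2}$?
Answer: $883600$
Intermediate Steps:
$E = \frac{77}{16}$ ($E = 5 + \frac{\left(-3\right) \frac{1}{2}}{8} = 5 + \frac{1}{8} \left(- \frac{3}{2}\right) = 5 - \frac{3}{16} = \frac{77}{16} \approx 4.8125$)
$W = \frac{5}{2}$ ($W = 5 \cdot \frac{1}{2} = \frac{5}{2} \approx 2.5$)
$c{\left(C,A \right)} = 20 + A$ ($c{\left(C,A \right)} = A + \left(3 - -5\right) \frac{5}{2} = A + \left(3 + 5\right) \frac{5}{2} = A + 8 \cdot \frac{5}{2} = A + 20 = 20 + A$)
$o = -12$ ($o = 7 - \left(4 + \left(20 - 5\right)\right) = 7 - \left(4 + 15\right) = 7 - 19 = -12$)
$\left(\left(-10 + o\right)^{2} + 456\right)^{2} = \left(\left(-10 - 12\right)^{2} + 456\right)^{2} = \left(\left(-22\right)^{2} + 456\right)^{2} = \left(484 + 456\right)^{2} = 940^{2} = 883600$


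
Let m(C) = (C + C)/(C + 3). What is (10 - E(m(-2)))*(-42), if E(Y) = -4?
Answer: -588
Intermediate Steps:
m(C) = 2*C/(3 + C) (m(C) = (2*C)/(3 + C) = 2*C/(3 + C))
(10 - E(m(-2)))*(-42) = (10 - 1*(-4))*(-42) = (10 + 4)*(-42) = 14*(-42) = -588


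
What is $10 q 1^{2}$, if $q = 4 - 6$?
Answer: $-20$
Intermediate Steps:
$q = -2$ ($q = 4 - 6 = -2$)
$10 q 1^{2} = 10 \left(-2\right) 1^{2} = \left(-20\right) 1 = -20$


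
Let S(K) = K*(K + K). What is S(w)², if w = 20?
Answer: 640000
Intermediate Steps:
S(K) = 2*K² (S(K) = K*(2*K) = 2*K²)
S(w)² = (2*20²)² = (2*400)² = 800² = 640000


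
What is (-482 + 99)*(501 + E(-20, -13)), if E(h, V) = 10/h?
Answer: -383383/2 ≈ -1.9169e+5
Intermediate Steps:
(-482 + 99)*(501 + E(-20, -13)) = (-482 + 99)*(501 + 10/(-20)) = -383*(501 + 10*(-1/20)) = -383*(501 - ½) = -383*1001/2 = -383383/2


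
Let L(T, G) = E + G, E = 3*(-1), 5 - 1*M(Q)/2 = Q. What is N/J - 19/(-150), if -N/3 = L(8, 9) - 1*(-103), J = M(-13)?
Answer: -2687/300 ≈ -8.9567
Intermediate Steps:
M(Q) = 10 - 2*Q
E = -3
L(T, G) = -3 + G
J = 36 (J = 10 - 2*(-13) = 10 + 26 = 36)
N = -327 (N = -3*((-3 + 9) - 1*(-103)) = -3*(6 + 103) = -3*109 = -327)
N/J - 19/(-150) = -327/36 - 19/(-150) = -327*1/36 - 19*(-1/150) = -109/12 + 19/150 = -2687/300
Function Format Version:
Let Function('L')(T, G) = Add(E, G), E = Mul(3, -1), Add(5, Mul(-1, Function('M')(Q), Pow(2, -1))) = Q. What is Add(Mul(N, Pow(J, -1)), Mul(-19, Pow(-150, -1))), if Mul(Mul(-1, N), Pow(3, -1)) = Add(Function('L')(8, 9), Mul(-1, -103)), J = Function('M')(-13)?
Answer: Rational(-2687, 300) ≈ -8.9567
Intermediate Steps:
Function('M')(Q) = Add(10, Mul(-2, Q))
E = -3
Function('L')(T, G) = Add(-3, G)
J = 36 (J = Add(10, Mul(-2, -13)) = Add(10, 26) = 36)
N = -327 (N = Mul(-3, Add(Add(-3, 9), Mul(-1, -103))) = Mul(-3, Add(6, 103)) = Mul(-3, 109) = -327)
Add(Mul(N, Pow(J, -1)), Mul(-19, Pow(-150, -1))) = Add(Mul(-327, Pow(36, -1)), Mul(-19, Pow(-150, -1))) = Add(Mul(-327, Rational(1, 36)), Mul(-19, Rational(-1, 150))) = Add(Rational(-109, 12), Rational(19, 150)) = Rational(-2687, 300)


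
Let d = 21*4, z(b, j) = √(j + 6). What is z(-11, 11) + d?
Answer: 84 + √17 ≈ 88.123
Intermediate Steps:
z(b, j) = √(6 + j)
d = 84
z(-11, 11) + d = √(6 + 11) + 84 = √17 + 84 = 84 + √17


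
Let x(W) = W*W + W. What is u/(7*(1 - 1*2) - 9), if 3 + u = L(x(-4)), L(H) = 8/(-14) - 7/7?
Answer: 2/7 ≈ 0.28571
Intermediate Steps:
x(W) = W + W² (x(W) = W² + W = W + W²)
L(H) = -11/7 (L(H) = 8*(-1/14) - 7*⅐ = -4/7 - 1 = -11/7)
u = -32/7 (u = -3 - 11/7 = -32/7 ≈ -4.5714)
u/(7*(1 - 1*2) - 9) = -32/(7*(7*(1 - 1*2) - 9)) = -32/(7*(7*(1 - 2) - 9)) = -32/(7*(7*(-1) - 9)) = -32/(7*(-7 - 9)) = -32/7/(-16) = -32/7*(-1/16) = 2/7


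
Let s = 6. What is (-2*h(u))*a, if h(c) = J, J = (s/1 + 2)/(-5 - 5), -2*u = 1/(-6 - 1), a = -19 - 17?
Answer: -288/5 ≈ -57.600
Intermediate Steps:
a = -36
u = 1/14 (u = -1/(2*(-6 - 1)) = -1/2/(-7) = -1/2*(-1/7) = 1/14 ≈ 0.071429)
J = -4/5 (J = (6/1 + 2)/(-5 - 5) = (6*1 + 2)/(-10) = (6 + 2)*(-1/10) = 8*(-1/10) = -4/5 ≈ -0.80000)
h(c) = -4/5
(-2*h(u))*a = -2*(-4/5)*(-36) = (8/5)*(-36) = -288/5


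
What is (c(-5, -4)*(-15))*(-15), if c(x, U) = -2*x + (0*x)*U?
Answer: 2250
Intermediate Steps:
c(x, U) = -2*x (c(x, U) = -2*x + 0*U = -2*x + 0 = -2*x)
(c(-5, -4)*(-15))*(-15) = (-2*(-5)*(-15))*(-15) = (10*(-15))*(-15) = -150*(-15) = 2250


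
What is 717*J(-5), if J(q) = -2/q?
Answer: 1434/5 ≈ 286.80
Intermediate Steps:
717*J(-5) = 717*(-2/(-5)) = 717*(-2*(-⅕)) = 717*(⅖) = 1434/5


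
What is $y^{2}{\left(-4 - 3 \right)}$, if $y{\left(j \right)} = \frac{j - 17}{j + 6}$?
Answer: $576$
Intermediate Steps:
$y{\left(j \right)} = \frac{-17 + j}{6 + j}$
$y^{2}{\left(-4 - 3 \right)} = \left(\frac{-17 - 7}{6 - 7}\right)^{2} = \left(\frac{1}{-1} \left(-24\right)\right)^{2} = \left(\left(-1\right) \left(-24\right)\right)^{2} = 24^{2} = 576$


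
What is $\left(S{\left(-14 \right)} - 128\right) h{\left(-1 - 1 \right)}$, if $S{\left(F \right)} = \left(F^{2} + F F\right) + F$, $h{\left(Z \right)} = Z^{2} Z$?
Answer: $-2000$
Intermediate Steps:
$h{\left(Z \right)} = Z^{3}$
$S{\left(F \right)} = F + 2 F^{2}$ ($S{\left(F \right)} = \left(F^{2} + F^{2}\right) + F = 2 F^{2} + F = F + 2 F^{2}$)
$\left(S{\left(-14 \right)} - 128\right) h{\left(-1 - 1 \right)} = \left(- 14 \left(1 + 2 \left(-14\right)\right) - 128\right) \left(-1 - 1\right)^{3} = \left(- 14 \left(1 - 28\right) - 128\right) \left(-1 - 1\right)^{3} = \left(\left(-14\right) \left(-27\right) - 128\right) \left(-2\right)^{3} = \left(378 - 128\right) \left(-8\right) = 250 \left(-8\right) = -2000$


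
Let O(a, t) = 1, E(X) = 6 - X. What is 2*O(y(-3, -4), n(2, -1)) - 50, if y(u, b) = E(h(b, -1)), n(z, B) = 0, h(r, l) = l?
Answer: -48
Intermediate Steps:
y(u, b) = 7 (y(u, b) = 6 - 1*(-1) = 6 + 1 = 7)
2*O(y(-3, -4), n(2, -1)) - 50 = 2*1 - 50 = 2 - 50 = -48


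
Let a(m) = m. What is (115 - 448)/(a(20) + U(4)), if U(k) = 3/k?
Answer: -1332/83 ≈ -16.048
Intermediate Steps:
(115 - 448)/(a(20) + U(4)) = (115 - 448)/(20 + 3/4) = -333/(20 + 3*(1/4)) = -333/(20 + 3/4) = -333/83/4 = -333*4/83 = -1332/83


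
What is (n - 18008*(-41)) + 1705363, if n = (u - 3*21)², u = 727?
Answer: 2884587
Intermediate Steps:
n = 440896 (n = (727 - 3*21)² = (727 - 63)² = 664² = 440896)
(n - 18008*(-41)) + 1705363 = (440896 - 18008*(-41)) + 1705363 = (440896 + 738328) + 1705363 = 1179224 + 1705363 = 2884587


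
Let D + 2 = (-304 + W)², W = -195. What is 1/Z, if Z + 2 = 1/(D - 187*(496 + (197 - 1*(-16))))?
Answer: -116416/232831 ≈ -0.50000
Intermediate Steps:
D = 248999 (D = -2 + (-304 - 195)² = -2 + (-499)² = -2 + 249001 = 248999)
Z = -232831/116416 (Z = -2 + 1/(248999 - 187*(496 + (197 - 1*(-16)))) = -2 + 1/(248999 - 187*(496 + (197 + 16))) = -2 + 1/(248999 - 187*(496 + 213)) = -2 + 1/(248999 - 187*709) = -2 + 1/(248999 - 132583) = -2 + 1/116416 = -232831/116416 ≈ -2.0000)
1/Z = 1/(-232831/116416) = -116416/232831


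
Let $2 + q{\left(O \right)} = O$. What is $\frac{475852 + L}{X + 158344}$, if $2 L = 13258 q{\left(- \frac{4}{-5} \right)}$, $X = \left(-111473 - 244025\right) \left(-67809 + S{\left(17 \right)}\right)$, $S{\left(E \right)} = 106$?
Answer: $\frac{1169743}{60171098595} \approx 1.944 \cdot 10^{-5}$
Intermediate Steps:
$q{\left(O \right)} = -2 + O$
$X = 24068281094$ ($X = \left(-111473 - 244025\right) \left(-67809 + 106\right) = \left(-355498\right) \left(-67703\right) = 24068281094$)
$L = - \frac{39774}{5}$ ($L = \frac{13258 \left(-2 - \frac{4}{-5}\right)}{2} = \frac{13258 \left(-2 - - \frac{4}{5}\right)}{2} = \frac{13258 \left(-2 + \frac{4}{5}\right)}{2} = \frac{13258 \left(- \frac{6}{5}\right)}{2} = \frac{1}{2} \left(- \frac{79548}{5}\right) = - \frac{39774}{5} \approx -7954.8$)
$\frac{475852 + L}{X + 158344} = \frac{475852 - \frac{39774}{5}}{24068281094 + 158344} = \frac{2339486}{5 \cdot 24068439438} = \frac{2339486}{5} \cdot \frac{1}{24068439438} = \frac{1169743}{60171098595}$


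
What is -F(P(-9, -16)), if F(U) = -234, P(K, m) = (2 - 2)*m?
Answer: 234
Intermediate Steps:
P(K, m) = 0 (P(K, m) = 0*m = 0)
-F(P(-9, -16)) = -1*(-234) = 234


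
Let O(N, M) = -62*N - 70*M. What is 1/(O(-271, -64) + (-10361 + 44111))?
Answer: 1/55032 ≈ 1.8171e-5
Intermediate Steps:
O(N, M) = -70*M - 62*N
1/(O(-271, -64) + (-10361 + 44111)) = 1/((-70*(-64) - 62*(-271)) + (-10361 + 44111)) = 1/((4480 + 16802) + 33750) = 1/(21282 + 33750) = 1/55032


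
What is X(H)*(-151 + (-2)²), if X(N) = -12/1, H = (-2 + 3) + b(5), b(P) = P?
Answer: 1764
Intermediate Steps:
H = 6 (H = (-2 + 3) + 5 = 1 + 5 = 6)
X(N) = -12 (X(N) = -12*1 = -12)
X(H)*(-151 + (-2)²) = -12*(-151 + (-2)²) = -12*(-151 + 4) = -12*(-147) = 1764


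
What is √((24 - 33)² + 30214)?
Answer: √30295 ≈ 174.05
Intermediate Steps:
√((24 - 33)² + 30214) = √((-9)² + 30214) = √(81 + 30214) = √30295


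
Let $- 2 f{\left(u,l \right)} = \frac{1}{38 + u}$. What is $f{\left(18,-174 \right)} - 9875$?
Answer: $- \frac{1106001}{112} \approx -9875.0$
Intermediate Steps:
$f{\left(u,l \right)} = - \frac{1}{2 \left(38 + u\right)}$
$f{\left(18,-174 \right)} - 9875 = - \frac{1}{76 + 2 \cdot 18} - 9875 = - \frac{1}{76 + 36} - 9875 = - \frac{1}{112} - 9875 = - \frac{1106001}{112}$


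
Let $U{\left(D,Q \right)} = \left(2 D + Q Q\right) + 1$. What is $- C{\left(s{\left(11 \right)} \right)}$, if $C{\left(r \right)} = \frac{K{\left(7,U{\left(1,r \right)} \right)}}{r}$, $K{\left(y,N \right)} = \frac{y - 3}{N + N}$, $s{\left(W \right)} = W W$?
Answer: $- \frac{1}{885962} \approx -1.1287 \cdot 10^{-6}$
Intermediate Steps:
$U{\left(D,Q \right)} = 1 + Q^{2} + 2 D$ ($U{\left(D,Q \right)} = \left(2 D + Q^{2}\right) + 1 = \left(Q^{2} + 2 D\right) + 1 = 1 + Q^{2} + 2 D$)
$s{\left(W \right)} = W^{2}$
$K{\left(y,N \right)} = \frac{-3 + y}{2 N}$
$C{\left(r \right)} = \frac{2}{r \left(3 + r^{2}\right)}$ ($C{\left(r \right)} = \frac{\frac{1}{2} \frac{1}{1 + r^{2} + 2 \cdot 1} \left(-3 + 7\right)}{r} = \frac{\frac{1}{2} \frac{1}{1 + r^{2} + 2} \cdot 4}{r} = \frac{\frac{1}{2} \frac{1}{3 + r^{2}} \cdot 4}{r} = \frac{2 \frac{1}{3 + r^{2}}}{r} = \frac{2}{r \left(3 + r^{2}\right)}$)
$- C{\left(s{\left(11 \right)} \right)} = - \frac{2}{11^{2} \left(3 + \left(11^{2}\right)^{2}\right)} = - \frac{2}{121 \left(3 + 121^{2}\right)} = - \frac{2}{121 \left(3 + 14641\right)} = - \frac{2}{121 \cdot 14644} = \left(-1\right) \frac{1}{885962} = - \frac{1}{885962}$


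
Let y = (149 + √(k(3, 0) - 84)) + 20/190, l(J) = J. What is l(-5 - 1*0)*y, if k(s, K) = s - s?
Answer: -14165/19 - 10*I*√21 ≈ -745.53 - 45.826*I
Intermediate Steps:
k(s, K) = 0
y = 2833/19 + 2*I*√21 (y = (149 + √(0 - 84)) + 20/190 = (149 + √(-84)) + 20*(1/190) = (149 + 2*I*√21) + 2/19 = 2833/19 + 2*I*√21 ≈ 149.11 + 9.1651*I)
l(-5 - 1*0)*y = (-5 - 1*0)*(2833/19 + 2*I*√21) = (-5 + 0)*(2833/19 + 2*I*√21) = -5*(2833/19 + 2*I*√21) = -14165/19 - 10*I*√21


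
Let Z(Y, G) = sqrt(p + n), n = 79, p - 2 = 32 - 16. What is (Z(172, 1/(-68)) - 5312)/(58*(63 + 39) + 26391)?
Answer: -5312/32307 + sqrt(97)/32307 ≈ -0.16412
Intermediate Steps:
p = 18 (p = 2 + (32 - 16) = 2 + 16 = 18)
Z(Y, G) = sqrt(97) (Z(Y, G) = sqrt(18 + 79) = sqrt(97))
(Z(172, 1/(-68)) - 5312)/(58*(63 + 39) + 26391) = (sqrt(97) - 5312)/(58*(63 + 39) + 26391) = (-5312 + sqrt(97))/(58*102 + 26391) = (-5312 + sqrt(97))/(5916 + 26391) = (-5312 + sqrt(97))/32307 = (-5312 + sqrt(97))*(1/32307) = -5312/32307 + sqrt(97)/32307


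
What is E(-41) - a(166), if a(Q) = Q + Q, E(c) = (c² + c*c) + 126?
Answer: 3156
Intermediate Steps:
E(c) = 126 + 2*c² (E(c) = (c² + c²) + 126 = 2*c² + 126 = 126 + 2*c²)
a(Q) = 2*Q
E(-41) - a(166) = (126 + 2*(-41)²) - 2*166 = (126 + 2*1681) - 1*332 = (126 + 3362) - 332 = 3488 - 332 = 3156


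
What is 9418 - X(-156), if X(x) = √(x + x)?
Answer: 9418 - 2*I*√78 ≈ 9418.0 - 17.664*I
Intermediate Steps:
X(x) = √2*√x (X(x) = √(2*x) = √2*√x)
9418 - X(-156) = 9418 - √2*√(-156) = 9418 - √2*2*I*√39 = 9418 - 2*I*√78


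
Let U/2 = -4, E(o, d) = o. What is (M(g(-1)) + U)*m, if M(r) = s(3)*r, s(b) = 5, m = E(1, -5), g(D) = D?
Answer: -13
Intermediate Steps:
m = 1
U = -8 (U = 2*(-4) = -8)
M(r) = 5*r
(M(g(-1)) + U)*m = (5*(-1) - 8)*1 = (-5 - 8)*1 = -13*1 = -13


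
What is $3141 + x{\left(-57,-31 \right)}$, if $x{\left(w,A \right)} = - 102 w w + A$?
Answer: $-328288$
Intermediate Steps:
$x{\left(w,A \right)} = A - 102 w^{2}$ ($x{\left(w,A \right)} = - 102 w^{2} + A = A - 102 w^{2}$)
$3141 + x{\left(-57,-31 \right)} = 3141 - \left(31 + 102 \left(-57\right)^{2}\right) = 3141 - 331429 = -328288$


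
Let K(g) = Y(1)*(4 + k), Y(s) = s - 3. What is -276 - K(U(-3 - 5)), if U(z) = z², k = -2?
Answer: -272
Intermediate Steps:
Y(s) = -3 + s
K(g) = -4 (K(g) = (-3 + 1)*(4 - 2) = -2*2 = -4)
-276 - K(U(-3 - 5)) = -276 - 1*(-4) = -276 + 4 = -272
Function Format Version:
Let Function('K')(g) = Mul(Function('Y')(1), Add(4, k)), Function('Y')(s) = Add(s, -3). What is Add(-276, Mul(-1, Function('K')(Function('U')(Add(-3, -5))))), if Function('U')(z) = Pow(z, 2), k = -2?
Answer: -272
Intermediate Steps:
Function('Y')(s) = Add(-3, s)
Function('K')(g) = -4 (Function('K')(g) = Mul(Add(-3, 1), Add(4, -2)) = Mul(-2, 2) = -4)
Add(-276, Mul(-1, Function('K')(Function('U')(Add(-3, -5))))) = Add(-276, Mul(-1, -4)) = Add(-276, 4) = -272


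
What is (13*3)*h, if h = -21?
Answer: -819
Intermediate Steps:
(13*3)*h = (13*3)*(-21) = 39*(-21) = -819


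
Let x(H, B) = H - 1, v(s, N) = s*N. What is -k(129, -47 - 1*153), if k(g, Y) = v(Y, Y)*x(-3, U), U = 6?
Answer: 160000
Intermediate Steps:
v(s, N) = N*s
x(H, B) = -1 + H
k(g, Y) = -4*Y**2 (k(g, Y) = (Y*Y)*(-1 - 3) = Y**2*(-4) = -4*Y**2)
-k(129, -47 - 1*153) = -(-4)*(-47 - 1*153)**2 = -(-4)*(-47 - 153)**2 = -(-4)*(-200)**2 = -(-4)*40000 = -1*(-160000) = 160000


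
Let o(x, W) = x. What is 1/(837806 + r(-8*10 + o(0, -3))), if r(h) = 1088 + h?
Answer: 1/838814 ≈ 1.1922e-6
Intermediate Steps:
1/(837806 + r(-8*10 + o(0, -3))) = 1/(837806 + (1088 + (-8*10 + 0))) = 1/(837806 + (1088 + (-80 + 0))) = 1/(837806 + (1088 - 80)) = 1/(837806 + 1008) = 1/838814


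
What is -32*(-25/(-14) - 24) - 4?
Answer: 4948/7 ≈ 706.86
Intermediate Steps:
-32*(-25/(-14) - 24) - 4 = -32*(-25*(-1/14) - 24) - 4 = -32*(25/14 - 24) - 4 = -32*(-311/14) - 4 = 4976/7 - 4 = 4948/7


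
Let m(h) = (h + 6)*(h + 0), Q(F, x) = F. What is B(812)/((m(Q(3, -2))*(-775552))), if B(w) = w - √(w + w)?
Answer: -203/5234976 + √406/10469952 ≈ -3.6853e-5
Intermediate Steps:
B(w) = w - √2*√w (B(w) = w - √(2*w) = w - √2*√w)
m(h) = h*(6 + h) (m(h) = (6 + h)*h = h*(6 + h))
B(812)/((m(Q(3, -2))*(-775552))) = (812 - √2*√812)/(((3*(6 + 3))*(-775552))) = (812 - √2*2*√203)/(((3*9)*(-775552))) = (812 - 2*√406)/((27*(-775552))) = (812 - 2*√406)/(-20939904) = (812 - 2*√406)*(-1/20939904) = -203/5234976 + √406/10469952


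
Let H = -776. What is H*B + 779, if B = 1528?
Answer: -1184949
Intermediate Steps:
H*B + 779 = -776*1528 + 779 = -1185728 + 779 = -1184949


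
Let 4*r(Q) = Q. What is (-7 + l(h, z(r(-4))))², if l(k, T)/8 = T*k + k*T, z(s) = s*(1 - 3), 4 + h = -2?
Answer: 39601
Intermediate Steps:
h = -6 (h = -4 - 2 = -6)
r(Q) = Q/4
z(s) = -2*s (z(s) = s*(-2) = -2*s)
l(k, T) = 16*T*k (l(k, T) = 8*(T*k + k*T) = 8*(T*k + T*k) = 8*(2*T*k) = 16*T*k)
(-7 + l(h, z(r(-4))))² = (-7 + 16*(-(-4)/2)*(-6))² = (-7 + 16*(-2*(-1))*(-6))² = (-7 + 16*2*(-6))² = (-7 - 192)² = (-199)² = 39601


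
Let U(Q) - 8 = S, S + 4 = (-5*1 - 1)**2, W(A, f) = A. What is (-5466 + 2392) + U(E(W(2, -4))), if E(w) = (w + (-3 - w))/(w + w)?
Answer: -3034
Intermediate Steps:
E(w) = -3/(2*w) (E(w) = -3*1/(2*w) = -3/(2*w))
S = 32 (S = -4 + (-5*1 - 1)**2 = -4 + (-5 - 1)**2 = -4 + (-6)**2 = -4 + 36 = 32)
U(Q) = 40 (U(Q) = 8 + 32 = 40)
(-5466 + 2392) + U(E(W(2, -4))) = (-5466 + 2392) + 40 = -3074 + 40 = -3034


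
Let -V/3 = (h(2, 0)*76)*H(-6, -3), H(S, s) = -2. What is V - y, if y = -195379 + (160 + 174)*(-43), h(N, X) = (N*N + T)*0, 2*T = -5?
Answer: 209741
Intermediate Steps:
T = -5/2 (T = (½)*(-5) = -5/2 ≈ -2.5000)
h(N, X) = 0 (h(N, X) = (N*N - 5/2)*0 = (N² - 5/2)*0 = (-5/2 + N²)*0 = 0)
y = -209741 (y = -195379 + 334*(-43) = -195379 - 14362 = -209741)
V = 0 (V = -3*0*76*(-2) = -0*(-2) = -3*0 = 0)
V - y = 0 - 1*(-209741) = 0 + 209741 = 209741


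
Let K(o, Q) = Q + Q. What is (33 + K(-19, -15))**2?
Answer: 9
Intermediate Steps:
K(o, Q) = 2*Q
(33 + K(-19, -15))**2 = (33 + 2*(-15))**2 = (33 - 30)**2 = 3**2 = 9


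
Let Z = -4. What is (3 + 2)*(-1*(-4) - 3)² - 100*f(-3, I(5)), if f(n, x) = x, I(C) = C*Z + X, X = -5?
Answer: 2505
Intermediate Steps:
I(C) = -5 - 4*C (I(C) = C*(-4) - 5 = -4*C - 5 = -5 - 4*C)
(3 + 2)*(-1*(-4) - 3)² - 100*f(-3, I(5)) = (3 + 2)*(-1*(-4) - 3)² - 100*(-5 - 4*5) = 5*(4 - 3)² - 100*(-5 - 20) = 5*1² - 100*(-25) = 5*1 + 2500 = 5 + 2500 = 2505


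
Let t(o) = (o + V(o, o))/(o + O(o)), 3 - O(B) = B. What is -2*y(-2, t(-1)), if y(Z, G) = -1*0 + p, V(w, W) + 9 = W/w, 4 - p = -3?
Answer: -14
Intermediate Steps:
p = 7 (p = 4 - 1*(-3) = 4 + 3 = 7)
O(B) = 3 - B
V(w, W) = -9 + W/w
t(o) = -8/3 + o/3 (t(o) = (o + (-9 + o/o))/(o + (3 - o)) = (o + (-9 + 1))/3 = (o - 8)*(1/3) = (-8 + o)*(1/3) = -8/3 + o/3)
y(Z, G) = 7 (y(Z, G) = -1*0 + 7 = 0 + 7 = 7)
-2*y(-2, t(-1)) = -2*7 = -1*14 = -14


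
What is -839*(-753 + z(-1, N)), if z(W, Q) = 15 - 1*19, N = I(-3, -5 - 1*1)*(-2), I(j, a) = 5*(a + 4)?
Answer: 635123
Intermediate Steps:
I(j, a) = 20 + 5*a (I(j, a) = 5*(4 + a) = 20 + 5*a)
N = 20 (N = (20 + 5*(-5 - 1*1))*(-2) = (20 + 5*(-5 - 1))*(-2) = (20 + 5*(-6))*(-2) = (20 - 30)*(-2) = -10*(-2) = 20)
z(W, Q) = -4 (z(W, Q) = 15 - 19 = -4)
-839*(-753 + z(-1, N)) = -839*(-753 - 4) = -839*(-757) = 635123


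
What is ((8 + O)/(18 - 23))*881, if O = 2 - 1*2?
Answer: -7048/5 ≈ -1409.6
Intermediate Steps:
O = 0 (O = 2 - 2 = 0)
((8 + O)/(18 - 23))*881 = ((8 + 0)/(18 - 23))*881 = (8/(-5))*881 = (8*(-1/5))*881 = -8/5*881 = -7048/5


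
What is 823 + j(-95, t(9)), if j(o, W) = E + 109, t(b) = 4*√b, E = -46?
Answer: 886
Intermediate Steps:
j(o, W) = 63 (j(o, W) = -46 + 109 = 63)
823 + j(-95, t(9)) = 823 + 63 = 886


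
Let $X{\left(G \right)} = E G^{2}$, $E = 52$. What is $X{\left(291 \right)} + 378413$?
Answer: $4781825$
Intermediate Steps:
$X{\left(G \right)} = 52 G^{2}$
$X{\left(291 \right)} + 378413 = 52 \cdot 291^{2} + 378413 = 52 \cdot 84681 + 378413 = 4403412 + 378413 = 4781825$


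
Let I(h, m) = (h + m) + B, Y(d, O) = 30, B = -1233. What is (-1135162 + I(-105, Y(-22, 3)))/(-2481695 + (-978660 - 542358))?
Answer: 1136470/4002713 ≈ 0.28393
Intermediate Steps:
I(h, m) = -1233 + h + m (I(h, m) = (h + m) - 1233 = -1233 + h + m)
(-1135162 + I(-105, Y(-22, 3)))/(-2481695 + (-978660 - 542358)) = (-1135162 + (-1233 - 105 + 30))/(-2481695 + (-978660 - 542358)) = (-1135162 - 1308)/(-2481695 - 1521018) = -1136470/(-4002713) = -1136470*(-1/4002713) = 1136470/4002713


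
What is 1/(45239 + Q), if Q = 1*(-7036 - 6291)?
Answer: 1/31912 ≈ 3.1336e-5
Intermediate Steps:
Q = -13327 (Q = 1*(-13327) = -13327)
1/(45239 + Q) = 1/(45239 - 13327) = 1/31912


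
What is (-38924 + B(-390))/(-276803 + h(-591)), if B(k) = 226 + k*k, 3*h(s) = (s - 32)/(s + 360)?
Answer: -5613399/13701704 ≈ -0.40969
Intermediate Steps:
h(s) = (-32 + s)/(3*(360 + s)) (h(s) = ((s - 32)/(s + 360))/3 = ((-32 + s)/(360 + s))/3 = (-32 + s)/(3*(360 + s)))
B(k) = 226 + k²
(-38924 + B(-390))/(-276803 + h(-591)) = (-38924 + (226 + (-390)²))/(-276803 + (-32 - 591)/(3*(360 - 591))) = (-38924 + (226 + 152100))/(-276803 + (⅓)*(-623)/(-231)) = (-38924 + 152326)/(-276803 + (⅓)*(-1/231)*(-623)) = 113402/(-276803 + 89/99) = 113402/(-27403408/99) = 113402*(-99/27403408) = -5613399/13701704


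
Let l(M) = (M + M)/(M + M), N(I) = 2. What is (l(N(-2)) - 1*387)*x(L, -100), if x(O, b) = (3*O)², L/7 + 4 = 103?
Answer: -1668385026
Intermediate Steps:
L = 693 (L = -28 + 7*103 = -28 + 721 = 693)
l(M) = 1 (l(M) = (2*M)/((2*M)) = (2*M)*(1/(2*M)) = 1)
x(O, b) = 9*O²
(l(N(-2)) - 1*387)*x(L, -100) = (1 - 1*387)*(9*693²) = (1 - 387)*(9*480249) = -386*4322241 = -1668385026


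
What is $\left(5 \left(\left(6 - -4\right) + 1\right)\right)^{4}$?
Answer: $9150625$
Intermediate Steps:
$\left(5 \left(\left(6 - -4\right) + 1\right)\right)^{4} = \left(5 \left(\left(6 + 4\right) + 1\right)\right)^{4} = \left(5 \left(10 + 1\right)\right)^{4} = \left(5 \cdot 11\right)^{4} = 55^{4} = 9150625$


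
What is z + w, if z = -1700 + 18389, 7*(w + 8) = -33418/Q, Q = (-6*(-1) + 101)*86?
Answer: 76746894/4601 ≈ 16680.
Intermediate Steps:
Q = 9202 (Q = (6 + 101)*86 = 107*86 = 9202)
w = -39195/4601 (w = -8 + (-33418/9202)/7 = -8 + (-33418*1/9202)/7 = -8 + (⅐)*(-16709/4601) = -8 - 2387/4601 = -39195/4601 ≈ -8.5188)
z = 16689
z + w = 16689 - 39195/4601 = 76746894/4601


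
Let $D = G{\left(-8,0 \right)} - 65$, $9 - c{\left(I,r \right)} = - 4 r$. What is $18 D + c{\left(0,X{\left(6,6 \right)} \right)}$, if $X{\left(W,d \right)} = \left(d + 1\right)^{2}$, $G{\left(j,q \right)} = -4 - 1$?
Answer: $-1055$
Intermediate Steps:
$G{\left(j,q \right)} = -5$
$X{\left(W,d \right)} = \left(1 + d\right)^{2}$
$c{\left(I,r \right)} = 9 + 4 r$ ($c{\left(I,r \right)} = 9 - - 4 r = 9 + 4 r$)
$D = -70$ ($D = -5 - 65 = -70$)
$18 D + c{\left(0,X{\left(6,6 \right)} \right)} = 18 \left(-70\right) + \left(9 + 4 \left(1 + 6\right)^{2}\right) = -1260 + \left(9 + 4 \cdot 7^{2}\right) = -1260 + \left(9 + 4 \cdot 49\right) = -1260 + \left(9 + 196\right) = -1260 + 205 = -1055$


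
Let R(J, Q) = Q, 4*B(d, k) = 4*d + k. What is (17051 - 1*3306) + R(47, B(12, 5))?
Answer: 55033/4 ≈ 13758.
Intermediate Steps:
B(d, k) = d + k/4 (B(d, k) = (4*d + k)/4 = (k + 4*d)/4 = d + k/4)
(17051 - 1*3306) + R(47, B(12, 5)) = (17051 - 1*3306) + (12 + (¼)*5) = (17051 - 3306) + (12 + 5/4) = 13745 + 53/4 = 55033/4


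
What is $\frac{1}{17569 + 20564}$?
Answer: $\frac{1}{38133} \approx 2.6224 \cdot 10^{-5}$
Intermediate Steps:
$\frac{1}{17569 + 20564} = \frac{1}{38133}$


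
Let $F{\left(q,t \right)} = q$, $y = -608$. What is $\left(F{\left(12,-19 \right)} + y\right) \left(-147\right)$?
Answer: $87612$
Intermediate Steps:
$\left(F{\left(12,-19 \right)} + y\right) \left(-147\right) = \left(12 - 608\right) \left(-147\right) = \left(-596\right) \left(-147\right) = 87612$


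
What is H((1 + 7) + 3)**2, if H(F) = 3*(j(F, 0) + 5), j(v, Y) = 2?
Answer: 441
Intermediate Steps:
H(F) = 21 (H(F) = 3*(2 + 5) = 3*7 = 21)
H((1 + 7) + 3)**2 = 21**2 = 441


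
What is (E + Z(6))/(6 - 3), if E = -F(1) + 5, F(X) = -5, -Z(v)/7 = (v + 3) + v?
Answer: -95/3 ≈ -31.667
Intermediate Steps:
Z(v) = -21 - 14*v (Z(v) = -7*((v + 3) + v) = -7*((3 + v) + v) = -7*(3 + 2*v) = -21 - 14*v)
E = 10 (E = -1*(-5) + 5 = 5 + 5 = 10)
(E + Z(6))/(6 - 3) = (10 + (-21 - 14*6))/(6 - 3) = (10 + (-21 - 84))/3 = (10 - 105)*(1/3) = -95*1/3 = -95/3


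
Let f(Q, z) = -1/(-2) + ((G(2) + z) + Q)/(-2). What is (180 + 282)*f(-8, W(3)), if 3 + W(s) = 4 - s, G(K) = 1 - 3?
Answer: 3003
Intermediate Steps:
G(K) = -2
W(s) = 1 - s (W(s) = -3 + (4 - s) = 1 - s)
f(Q, z) = 3/2 - Q/2 - z/2 (f(Q, z) = -1/(-2) + ((-2 + z) + Q)/(-2) = -1*(-½) + (-2 + Q + z)*(-½) = ½ + (1 - Q/2 - z/2) = 3/2 - Q/2 - z/2)
(180 + 282)*f(-8, W(3)) = (180 + 282)*(3/2 - ½*(-8) - (1 - 1*3)/2) = 462*(3/2 + 4 - (1 - 3)/2) = 462*(3/2 + 4 - ½*(-2)) = 462*(3/2 + 4 + 1) = 462*(13/2) = 3003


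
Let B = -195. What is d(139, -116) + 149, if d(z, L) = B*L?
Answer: 22769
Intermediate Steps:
d(z, L) = -195*L
d(139, -116) + 149 = -195*(-116) + 149 = 22620 + 149 = 22769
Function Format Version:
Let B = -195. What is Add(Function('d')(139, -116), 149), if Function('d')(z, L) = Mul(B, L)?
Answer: 22769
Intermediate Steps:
Function('d')(z, L) = Mul(-195, L)
Add(Function('d')(139, -116), 149) = Add(Mul(-195, -116), 149) = Add(22620, 149) = 22769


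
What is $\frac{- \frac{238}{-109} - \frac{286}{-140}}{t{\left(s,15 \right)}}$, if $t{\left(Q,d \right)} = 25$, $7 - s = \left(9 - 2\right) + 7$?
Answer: $\frac{32247}{190750} \approx 0.16905$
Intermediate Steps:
$s = -7$ ($s = 7 - \left(\left(9 - 2\right) + 7\right) = 7 - \left(7 + 7\right) = 7 - 14 = -7$)
$\frac{- \frac{238}{-109} - \frac{286}{-140}}{t{\left(s,15 \right)}} = \frac{- \frac{238}{-109} - \frac{286}{-140}}{25} = \left(\left(-238\right) \left(- \frac{1}{109}\right) - - \frac{143}{70}\right) \frac{1}{25} = \left(\frac{238}{109} + \frac{143}{70}\right) \frac{1}{25} = \frac{32247}{7630} \cdot \frac{1}{25} = \frac{32247}{190750}$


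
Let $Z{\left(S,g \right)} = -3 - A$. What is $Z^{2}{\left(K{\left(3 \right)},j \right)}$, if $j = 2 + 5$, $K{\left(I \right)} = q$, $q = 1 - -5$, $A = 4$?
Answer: $49$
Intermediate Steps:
$q = 6$ ($q = 1 + 5 = 6$)
$K{\left(I \right)} = 6$
$j = 7$
$Z{\left(S,g \right)} = -7$ ($Z{\left(S,g \right)} = -3 - 4 = -7$)
$Z^{2}{\left(K{\left(3 \right)},j \right)} = \left(-7\right)^{2} = 49$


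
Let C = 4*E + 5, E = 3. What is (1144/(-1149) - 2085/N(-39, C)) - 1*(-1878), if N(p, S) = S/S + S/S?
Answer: 1917691/2298 ≈ 834.50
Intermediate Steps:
C = 17 (C = 4*3 + 5 = 12 + 5 = 17)
N(p, S) = 2 (N(p, S) = 1 + 1 = 2)
(1144/(-1149) - 2085/N(-39, C)) - 1*(-1878) = (1144/(-1149) - 2085/2) - 1*(-1878) = (1144*(-1/1149) - 2085*1/2) + 1878 = (-1144/1149 - 2085/2) + 1878 = -2397953/2298 + 1878 = 1917691/2298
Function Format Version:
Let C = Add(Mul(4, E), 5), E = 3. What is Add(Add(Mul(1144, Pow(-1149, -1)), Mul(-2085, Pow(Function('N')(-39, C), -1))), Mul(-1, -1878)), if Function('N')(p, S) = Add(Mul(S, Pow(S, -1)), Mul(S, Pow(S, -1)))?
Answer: Rational(1917691, 2298) ≈ 834.50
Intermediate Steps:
C = 17 (C = Add(Mul(4, 3), 5) = Add(12, 5) = 17)
Function('N')(p, S) = 2 (Function('N')(p, S) = Add(1, 1) = 2)
Add(Add(Mul(1144, Pow(-1149, -1)), Mul(-2085, Pow(Function('N')(-39, C), -1))), Mul(-1, -1878)) = Add(Add(Mul(1144, Pow(-1149, -1)), Mul(-2085, Pow(2, -1))), Mul(-1, -1878)) = Add(Add(Mul(1144, Rational(-1, 1149)), Mul(-2085, Rational(1, 2))), 1878) = Add(Add(Rational(-1144, 1149), Rational(-2085, 2)), 1878) = Add(Rational(-2397953, 2298), 1878) = Rational(1917691, 2298)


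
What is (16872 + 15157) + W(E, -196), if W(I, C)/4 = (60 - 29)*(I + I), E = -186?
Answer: -14099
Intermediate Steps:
W(I, C) = 248*I (W(I, C) = 4*((60 - 29)*(I + I)) = 4*(31*(2*I)) = 4*(62*I) = 248*I)
(16872 + 15157) + W(E, -196) = (16872 + 15157) + 248*(-186) = 32029 - 46128 = -14099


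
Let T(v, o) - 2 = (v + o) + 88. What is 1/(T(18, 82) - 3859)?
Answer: -1/3669 ≈ -0.00027255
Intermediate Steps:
T(v, o) = 90 + o + v (T(v, o) = 2 + ((v + o) + 88) = 2 + ((o + v) + 88) = 2 + (88 + o + v) = 90 + o + v)
1/(T(18, 82) - 3859) = 1/((90 + 82 + 18) - 3859) = 1/(190 - 3859) = 1/(-3669) = -1/3669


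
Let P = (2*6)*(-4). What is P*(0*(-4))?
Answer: 0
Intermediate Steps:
P = -48 (P = 12*(-4) = -48)
P*(0*(-4)) = -0*(-4) = -48*0 = 0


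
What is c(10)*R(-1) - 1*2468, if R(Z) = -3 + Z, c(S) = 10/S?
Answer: -2472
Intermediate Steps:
c(10)*R(-1) - 1*2468 = (10/10)*(-3 - 1) - 1*2468 = (10*(1/10))*(-4) - 2468 = 1*(-4) - 2468 = -4 - 2468 = -2472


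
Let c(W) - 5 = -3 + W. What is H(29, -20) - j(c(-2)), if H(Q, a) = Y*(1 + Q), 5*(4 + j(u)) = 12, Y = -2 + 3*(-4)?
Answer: -2092/5 ≈ -418.40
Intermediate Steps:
c(W) = 2 + W (c(W) = 5 + (-3 + W) = 2 + W)
Y = -14 (Y = -2 - 12 = -14)
j(u) = -8/5 (j(u) = -4 + (⅕)*12 = -4 + 12/5 = -8/5)
H(Q, a) = -14 - 14*Q (H(Q, a) = -14*(1 + Q) = -14 - 14*Q)
H(29, -20) - j(c(-2)) = (-14 - 14*29) - 1*(-8/5) = (-14 - 406) + 8/5 = -420 + 8/5 = -2092/5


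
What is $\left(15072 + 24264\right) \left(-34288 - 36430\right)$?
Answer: $-2781763248$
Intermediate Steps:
$\left(15072 + 24264\right) \left(-34288 - 36430\right) = 39336 \left(-70718\right) = -2781763248$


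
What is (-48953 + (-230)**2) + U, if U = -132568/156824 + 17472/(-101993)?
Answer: 7889475941094/1999368779 ≈ 3946.0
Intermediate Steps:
U = -2032629619/1999368779 (U = -132568*1/156824 + 17472*(-1/101993) = -16571/19603 - 17472/101993 = -2032629619/1999368779 ≈ -1.0166)
(-48953 + (-230)**2) + U = (-48953 + (-230)**2) - 2032629619/1999368779 = (-48953 + 52900) - 2032629619/1999368779 = 3947 - 2032629619/1999368779 = 7889475941094/1999368779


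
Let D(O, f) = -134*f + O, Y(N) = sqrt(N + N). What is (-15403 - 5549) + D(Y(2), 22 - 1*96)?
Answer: -11034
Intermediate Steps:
Y(N) = sqrt(2)*sqrt(N) (Y(N) = sqrt(2*N) = sqrt(2)*sqrt(N))
D(O, f) = O - 134*f
(-15403 - 5549) + D(Y(2), 22 - 1*96) = (-15403 - 5549) + (sqrt(2)*sqrt(2) - 134*(22 - 1*96)) = -20952 + (2 - 134*(22 - 96)) = -20952 + (2 - 134*(-74)) = -20952 + (2 + 9916) = -20952 + 9918 = -11034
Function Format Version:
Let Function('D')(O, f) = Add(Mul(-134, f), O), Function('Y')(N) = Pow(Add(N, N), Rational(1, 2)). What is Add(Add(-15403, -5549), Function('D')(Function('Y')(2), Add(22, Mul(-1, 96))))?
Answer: -11034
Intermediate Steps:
Function('Y')(N) = Mul(Pow(2, Rational(1, 2)), Pow(N, Rational(1, 2))) (Function('Y')(N) = Pow(Mul(2, N), Rational(1, 2)) = Mul(Pow(2, Rational(1, 2)), Pow(N, Rational(1, 2))))
Function('D')(O, f) = Add(O, Mul(-134, f))
Add(Add(-15403, -5549), Function('D')(Function('Y')(2), Add(22, Mul(-1, 96)))) = Add(Add(-15403, -5549), Add(Mul(Pow(2, Rational(1, 2)), Pow(2, Rational(1, 2))), Mul(-134, Add(22, Mul(-1, 96))))) = Add(-20952, Add(2, Mul(-134, Add(22, -96)))) = Add(-20952, Add(2, Mul(-134, -74))) = Add(-20952, Add(2, 9916)) = Add(-20952, 9918) = -11034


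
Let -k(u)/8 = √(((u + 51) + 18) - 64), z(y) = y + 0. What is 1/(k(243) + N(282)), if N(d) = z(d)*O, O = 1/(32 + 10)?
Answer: -329/775519 - 784*√62/775519 ≈ -0.0083843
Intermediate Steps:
z(y) = y
O = 1/42 ≈ 0.023810
k(u) = -8*√(5 + u) (k(u) = -8*√(((u + 51) + 18) - 64) = -8*√(((51 + u) + 18) - 64) = -8*√((69 + u) - 64) = -8*√(5 + u))
N(d) = d/42 (N(d) = d*(1/42) = d/42)
1/(k(243) + N(282)) = 1/(-8*√(5 + 243) + (1/42)*282) = 1/(-16*√62 + 47/7) = 1/(47/7 - 16*√62)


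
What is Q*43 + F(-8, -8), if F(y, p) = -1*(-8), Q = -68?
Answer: -2916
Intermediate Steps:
F(y, p) = 8
Q*43 + F(-8, -8) = -68*43 + 8 = -2924 + 8 = -2916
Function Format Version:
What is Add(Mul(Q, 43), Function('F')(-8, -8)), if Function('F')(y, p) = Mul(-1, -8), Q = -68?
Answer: -2916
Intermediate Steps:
Function('F')(y, p) = 8
Add(Mul(Q, 43), Function('F')(-8, -8)) = Add(Mul(-68, 43), 8) = Add(-2924, 8) = -2916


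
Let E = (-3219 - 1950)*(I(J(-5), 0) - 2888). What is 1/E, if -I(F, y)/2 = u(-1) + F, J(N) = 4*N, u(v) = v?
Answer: 1/14710974 ≈ 6.7976e-8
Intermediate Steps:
I(F, y) = 2 - 2*F (I(F, y) = -2*(-1 + F) = 2 - 2*F)
E = 14710974 (E = (-3219 - 1950)*((2 - 8*(-5)) - 2888) = -5169*((2 - 2*(-20)) - 2888) = -5169*((2 + 40) - 2888) = -5169*(42 - 2888) = -5169*(-2846) = 14710974)
1/E = 1/14710974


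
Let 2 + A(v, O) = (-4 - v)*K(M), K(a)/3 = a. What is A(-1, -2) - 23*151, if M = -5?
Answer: -3430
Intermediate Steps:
K(a) = 3*a
A(v, O) = 58 + 15*v (A(v, O) = -2 + (-4 - v)*(3*(-5)) = -2 + (-4 - v)*(-15) = -2 + (60 + 15*v) = 58 + 15*v)
A(-1, -2) - 23*151 = (58 + 15*(-1)) - 23*151 = (58 - 15) - 3473 = 43 - 3473 = -3430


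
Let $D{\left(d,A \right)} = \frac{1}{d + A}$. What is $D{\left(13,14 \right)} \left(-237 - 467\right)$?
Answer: $- \frac{704}{27} \approx -26.074$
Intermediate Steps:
$D{\left(d,A \right)} = \frac{1}{A + d}$
$D{\left(13,14 \right)} \left(-237 - 467\right) = \frac{-237 - 467}{14 + 13} = \frac{1}{27} \left(-704\right) = - \frac{704}{27}$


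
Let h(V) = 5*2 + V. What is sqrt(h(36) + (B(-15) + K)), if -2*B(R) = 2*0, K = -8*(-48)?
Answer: sqrt(430) ≈ 20.736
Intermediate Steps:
h(V) = 10 + V
K = 384
B(R) = 0 (B(R) = -0 = -1/2*0 = 0)
sqrt(h(36) + (B(-15) + K)) = sqrt((10 + 36) + (0 + 384)) = sqrt(46 + 384) = sqrt(430)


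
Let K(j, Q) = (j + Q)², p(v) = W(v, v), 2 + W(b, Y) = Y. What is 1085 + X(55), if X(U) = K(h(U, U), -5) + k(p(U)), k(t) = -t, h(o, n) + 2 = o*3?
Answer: 25996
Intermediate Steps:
W(b, Y) = -2 + Y
h(o, n) = -2 + 3*o (h(o, n) = -2 + o*3 = -2 + 3*o)
p(v) = -2 + v
K(j, Q) = (Q + j)²
X(U) = 2 + (-7 + 3*U)² - U (X(U) = (-5 + (-2 + 3*U))² - (-2 + U) = (-7 + 3*U)² + (2 - U) = 2 + (-7 + 3*U)² - U)
1085 + X(55) = 1085 + (2 + (-7 + 3*55)² - 1*55) = 1085 + (2 + (-7 + 165)² - 55) = 1085 + (2 + 158² - 55) = 1085 + (2 + 24964 - 55) = 1085 + 24911 = 25996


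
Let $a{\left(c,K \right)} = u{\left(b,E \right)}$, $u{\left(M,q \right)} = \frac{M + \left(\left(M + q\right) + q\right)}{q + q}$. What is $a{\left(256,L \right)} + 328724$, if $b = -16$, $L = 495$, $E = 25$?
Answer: $\frac{8218109}{25} \approx 3.2872 \cdot 10^{5}$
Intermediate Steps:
$u{\left(M,q \right)} = \frac{2 M + 2 q}{2 q}$ ($u{\left(M,q \right)} = \frac{M + \left(M + 2 q\right)}{2 q} = \left(2 M + 2 q\right) \frac{1}{2 q} = \frac{2 M + 2 q}{2 q}$)
$a{\left(c,K \right)} = \frac{9}{25}$ ($a{\left(c,K \right)} = \frac{-16 + 25}{25} = \frac{1}{25} \cdot 9 = \frac{9}{25}$)
$a{\left(256,L \right)} + 328724 = \frac{9}{25} + 328724 = \frac{8218109}{25}$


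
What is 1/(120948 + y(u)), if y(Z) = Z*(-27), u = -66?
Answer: 1/122730 ≈ 8.1480e-6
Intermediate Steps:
y(Z) = -27*Z
1/(120948 + y(u)) = 1/(120948 - 27*(-66)) = 1/(120948 + 1782) = 1/122730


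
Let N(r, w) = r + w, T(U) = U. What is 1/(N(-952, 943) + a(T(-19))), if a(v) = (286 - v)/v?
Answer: -19/476 ≈ -0.039916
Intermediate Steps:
a(v) = (286 - v)/v
1/(N(-952, 943) + a(T(-19))) = 1/((-952 + 943) + (286 - 1*(-19))/(-19)) = 1/(-9 - (286 + 19)/19) = 1/(-9 - 1/19*305) = 1/(-9 - 305/19) = 1/(-476/19) = -19/476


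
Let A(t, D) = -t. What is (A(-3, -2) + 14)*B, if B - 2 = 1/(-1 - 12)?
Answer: 425/13 ≈ 32.692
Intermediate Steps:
B = 25/13 (B = 2 + 1/(-1 - 12) = 2 + 1/(-13) = 2 - 1/13 = 25/13 ≈ 1.9231)
(A(-3, -2) + 14)*B = (-1*(-3) + 14)*(25/13) = (3 + 14)*(25/13) = 17*(25/13) = 425/13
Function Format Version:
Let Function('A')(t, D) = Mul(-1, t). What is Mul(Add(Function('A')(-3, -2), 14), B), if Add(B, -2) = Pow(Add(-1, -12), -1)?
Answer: Rational(425, 13) ≈ 32.692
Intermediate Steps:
B = Rational(25, 13) (B = Add(2, Pow(Add(-1, -12), -1)) = Add(2, Pow(-13, -1)) = Add(2, Rational(-1, 13)) = Rational(25, 13) ≈ 1.9231)
Mul(Add(Function('A')(-3, -2), 14), B) = Mul(Add(Mul(-1, -3), 14), Rational(25, 13)) = Mul(Add(3, 14), Rational(25, 13)) = Mul(17, Rational(25, 13)) = Rational(425, 13)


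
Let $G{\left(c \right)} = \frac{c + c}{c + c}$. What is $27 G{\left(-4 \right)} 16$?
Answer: $432$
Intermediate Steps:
$G{\left(c \right)} = 1$ ($G{\left(c \right)} = \frac{2 c}{2 c} = 2 c \frac{1}{2 c} = 1$)
$27 G{\left(-4 \right)} 16 = 27 \cdot 1 \cdot 16 = 27 \cdot 16 = 432$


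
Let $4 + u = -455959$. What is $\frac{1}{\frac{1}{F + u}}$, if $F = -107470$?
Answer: $-563433$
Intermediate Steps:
$u = -455963$ ($u = -4 - 455959 = -455963$)
$\frac{1}{\frac{1}{F + u}} = \frac{1}{\frac{1}{-107470 - 455963}} = \frac{1}{\frac{1}{-563433}} = \frac{1}{- \frac{1}{563433}} = -563433$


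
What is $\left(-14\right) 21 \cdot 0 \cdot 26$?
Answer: $0$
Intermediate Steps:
$\left(-14\right) 21 \cdot 0 \cdot 26 = \left(-294\right) 0 = 0$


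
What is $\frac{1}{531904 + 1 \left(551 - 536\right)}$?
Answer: $\frac{1}{531919} \approx 1.88 \cdot 10^{-6}$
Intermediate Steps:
$\frac{1}{531904 + 1 \left(551 - 536\right)} = \frac{1}{531904 + 1 \cdot 15} = \frac{1}{531904 + 15} = \frac{1}{531919}$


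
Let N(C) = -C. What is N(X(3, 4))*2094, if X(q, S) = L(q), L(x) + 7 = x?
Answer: 8376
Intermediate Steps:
L(x) = -7 + x
X(q, S) = -7 + q
N(X(3, 4))*2094 = -(-7 + 3)*2094 = -1*(-4)*2094 = 4*2094 = 8376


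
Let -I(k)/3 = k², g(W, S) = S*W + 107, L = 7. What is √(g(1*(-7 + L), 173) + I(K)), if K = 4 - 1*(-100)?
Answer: I*√32341 ≈ 179.84*I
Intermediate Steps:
K = 104 (K = 4 + 100 = 104)
g(W, S) = 107 + S*W
I(k) = -3*k²
√(g(1*(-7 + L), 173) + I(K)) = √((107 + 173*(1*(-7 + 7))) - 3*104²) = √((107 + 173*(1*0)) - 3*10816) = √((107 + 173*0) - 32448) = √((107 + 0) - 32448) = √(107 - 32448) = √(-32341) = I*√32341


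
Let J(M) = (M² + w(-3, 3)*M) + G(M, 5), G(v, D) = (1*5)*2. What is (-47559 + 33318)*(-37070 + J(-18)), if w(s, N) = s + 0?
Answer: 522388362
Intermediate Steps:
G(v, D) = 10 (G(v, D) = 5*2 = 10)
w(s, N) = s
J(M) = 10 + M² - 3*M (J(M) = (M² - 3*M) + 10 = 10 + M² - 3*M)
(-47559 + 33318)*(-37070 + J(-18)) = (-47559 + 33318)*(-37070 + (10 + (-18)² - 3*(-18))) = -14241*(-37070 + (10 + 324 + 54)) = -14241*(-37070 + 388) = -14241*(-36682) = 522388362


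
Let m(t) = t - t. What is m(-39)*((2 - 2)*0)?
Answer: 0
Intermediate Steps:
m(t) = 0
m(-39)*((2 - 2)*0) = 0*((2 - 2)*0) = 0*(0*0) = 0*0 = 0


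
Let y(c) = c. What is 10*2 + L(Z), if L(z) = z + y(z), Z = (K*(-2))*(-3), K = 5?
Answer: 80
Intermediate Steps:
Z = 30 (Z = (5*(-2))*(-3) = -10*(-3) = 30)
L(z) = 2*z (L(z) = z + z = 2*z)
10*2 + L(Z) = 10*2 + 2*30 = 20 + 60 = 80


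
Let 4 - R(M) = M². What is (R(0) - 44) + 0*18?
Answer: -40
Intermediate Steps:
R(M) = 4 - M²
(R(0) - 44) + 0*18 = ((4 - 1*0²) - 44) + 0*18 = ((4 - 1*0) - 44) + 0 = ((4 + 0) - 44) + 0 = (4 - 44) + 0 = -40 + 0 = -40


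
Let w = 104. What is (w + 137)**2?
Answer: 58081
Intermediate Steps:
(w + 137)**2 = (104 + 137)**2 = 241**2 = 58081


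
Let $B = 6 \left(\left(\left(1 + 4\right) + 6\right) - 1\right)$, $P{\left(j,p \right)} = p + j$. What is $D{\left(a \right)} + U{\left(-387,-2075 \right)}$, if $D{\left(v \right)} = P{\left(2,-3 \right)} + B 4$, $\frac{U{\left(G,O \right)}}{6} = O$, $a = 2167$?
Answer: $-12211$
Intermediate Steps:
$P{\left(j,p \right)} = j + p$
$U{\left(G,O \right)} = 6 O$
$B = 60$ ($B = 6 \left(\left(5 + 6\right) - 1\right) = 6 \left(11 - 1\right) = 6 \cdot 10 = 60$)
$D{\left(v \right)} = 239$ ($D{\left(v \right)} = \left(2 - 3\right) + 60 \cdot 4 = -1 + 240 = 239$)
$D{\left(a \right)} + U{\left(-387,-2075 \right)} = 239 + 6 \left(-2075\right) = 239 - 12450 = -12211$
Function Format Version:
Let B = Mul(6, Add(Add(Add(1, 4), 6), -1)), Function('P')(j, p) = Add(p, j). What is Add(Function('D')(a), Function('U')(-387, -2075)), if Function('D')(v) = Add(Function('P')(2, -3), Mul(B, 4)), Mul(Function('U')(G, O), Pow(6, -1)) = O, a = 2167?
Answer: -12211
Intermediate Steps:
Function('P')(j, p) = Add(j, p)
Function('U')(G, O) = Mul(6, O)
B = 60 (B = Mul(6, Add(Add(5, 6), -1)) = Mul(6, Add(11, -1)) = Mul(6, 10) = 60)
Function('D')(v) = 239 (Function('D')(v) = Add(Add(2, -3), Mul(60, 4)) = Add(-1, 240) = 239)
Add(Function('D')(a), Function('U')(-387, -2075)) = Add(239, Mul(6, -2075)) = Add(239, -12450) = -12211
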